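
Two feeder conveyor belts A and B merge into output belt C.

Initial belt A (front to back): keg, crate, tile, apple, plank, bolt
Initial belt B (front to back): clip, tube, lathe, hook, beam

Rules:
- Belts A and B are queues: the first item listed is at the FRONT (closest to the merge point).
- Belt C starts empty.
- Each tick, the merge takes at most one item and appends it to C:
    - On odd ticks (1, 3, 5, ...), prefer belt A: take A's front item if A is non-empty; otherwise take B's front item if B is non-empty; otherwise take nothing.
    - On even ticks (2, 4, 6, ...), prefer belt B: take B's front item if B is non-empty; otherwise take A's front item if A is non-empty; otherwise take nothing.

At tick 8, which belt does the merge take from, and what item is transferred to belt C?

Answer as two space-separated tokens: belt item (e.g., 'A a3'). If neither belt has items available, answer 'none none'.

Tick 1: prefer A, take keg from A; A=[crate,tile,apple,plank,bolt] B=[clip,tube,lathe,hook,beam] C=[keg]
Tick 2: prefer B, take clip from B; A=[crate,tile,apple,plank,bolt] B=[tube,lathe,hook,beam] C=[keg,clip]
Tick 3: prefer A, take crate from A; A=[tile,apple,plank,bolt] B=[tube,lathe,hook,beam] C=[keg,clip,crate]
Tick 4: prefer B, take tube from B; A=[tile,apple,plank,bolt] B=[lathe,hook,beam] C=[keg,clip,crate,tube]
Tick 5: prefer A, take tile from A; A=[apple,plank,bolt] B=[lathe,hook,beam] C=[keg,clip,crate,tube,tile]
Tick 6: prefer B, take lathe from B; A=[apple,plank,bolt] B=[hook,beam] C=[keg,clip,crate,tube,tile,lathe]
Tick 7: prefer A, take apple from A; A=[plank,bolt] B=[hook,beam] C=[keg,clip,crate,tube,tile,lathe,apple]
Tick 8: prefer B, take hook from B; A=[plank,bolt] B=[beam] C=[keg,clip,crate,tube,tile,lathe,apple,hook]

Answer: B hook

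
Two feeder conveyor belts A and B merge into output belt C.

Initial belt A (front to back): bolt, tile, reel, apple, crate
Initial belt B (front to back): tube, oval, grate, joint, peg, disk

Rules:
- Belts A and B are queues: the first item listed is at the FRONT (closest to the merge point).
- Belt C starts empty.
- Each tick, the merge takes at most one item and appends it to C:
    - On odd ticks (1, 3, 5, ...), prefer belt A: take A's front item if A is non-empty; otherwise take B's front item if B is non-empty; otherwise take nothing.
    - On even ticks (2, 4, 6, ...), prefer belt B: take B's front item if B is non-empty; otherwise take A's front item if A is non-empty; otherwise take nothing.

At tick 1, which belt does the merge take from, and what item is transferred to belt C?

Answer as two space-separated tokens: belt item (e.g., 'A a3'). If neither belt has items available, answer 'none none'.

Answer: A bolt

Derivation:
Tick 1: prefer A, take bolt from A; A=[tile,reel,apple,crate] B=[tube,oval,grate,joint,peg,disk] C=[bolt]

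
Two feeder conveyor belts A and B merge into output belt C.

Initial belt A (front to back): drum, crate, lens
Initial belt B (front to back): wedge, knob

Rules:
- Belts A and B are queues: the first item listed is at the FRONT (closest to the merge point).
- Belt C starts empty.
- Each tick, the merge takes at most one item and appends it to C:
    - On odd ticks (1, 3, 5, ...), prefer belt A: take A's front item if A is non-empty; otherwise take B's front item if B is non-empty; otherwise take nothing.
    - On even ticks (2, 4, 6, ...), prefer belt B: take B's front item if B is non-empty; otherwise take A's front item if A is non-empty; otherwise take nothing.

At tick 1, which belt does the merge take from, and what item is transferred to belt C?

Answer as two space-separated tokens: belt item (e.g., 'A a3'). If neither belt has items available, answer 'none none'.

Tick 1: prefer A, take drum from A; A=[crate,lens] B=[wedge,knob] C=[drum]

Answer: A drum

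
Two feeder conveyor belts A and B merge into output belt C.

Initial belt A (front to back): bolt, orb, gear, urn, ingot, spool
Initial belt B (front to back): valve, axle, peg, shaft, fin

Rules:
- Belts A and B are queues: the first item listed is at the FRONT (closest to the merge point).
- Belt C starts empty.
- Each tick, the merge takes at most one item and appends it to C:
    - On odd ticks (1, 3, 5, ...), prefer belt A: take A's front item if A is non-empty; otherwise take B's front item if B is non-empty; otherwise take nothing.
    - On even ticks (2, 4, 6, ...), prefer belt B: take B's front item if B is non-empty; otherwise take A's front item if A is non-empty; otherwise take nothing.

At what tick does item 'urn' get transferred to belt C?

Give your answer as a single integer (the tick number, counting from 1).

Tick 1: prefer A, take bolt from A; A=[orb,gear,urn,ingot,spool] B=[valve,axle,peg,shaft,fin] C=[bolt]
Tick 2: prefer B, take valve from B; A=[orb,gear,urn,ingot,spool] B=[axle,peg,shaft,fin] C=[bolt,valve]
Tick 3: prefer A, take orb from A; A=[gear,urn,ingot,spool] B=[axle,peg,shaft,fin] C=[bolt,valve,orb]
Tick 4: prefer B, take axle from B; A=[gear,urn,ingot,spool] B=[peg,shaft,fin] C=[bolt,valve,orb,axle]
Tick 5: prefer A, take gear from A; A=[urn,ingot,spool] B=[peg,shaft,fin] C=[bolt,valve,orb,axle,gear]
Tick 6: prefer B, take peg from B; A=[urn,ingot,spool] B=[shaft,fin] C=[bolt,valve,orb,axle,gear,peg]
Tick 7: prefer A, take urn from A; A=[ingot,spool] B=[shaft,fin] C=[bolt,valve,orb,axle,gear,peg,urn]

Answer: 7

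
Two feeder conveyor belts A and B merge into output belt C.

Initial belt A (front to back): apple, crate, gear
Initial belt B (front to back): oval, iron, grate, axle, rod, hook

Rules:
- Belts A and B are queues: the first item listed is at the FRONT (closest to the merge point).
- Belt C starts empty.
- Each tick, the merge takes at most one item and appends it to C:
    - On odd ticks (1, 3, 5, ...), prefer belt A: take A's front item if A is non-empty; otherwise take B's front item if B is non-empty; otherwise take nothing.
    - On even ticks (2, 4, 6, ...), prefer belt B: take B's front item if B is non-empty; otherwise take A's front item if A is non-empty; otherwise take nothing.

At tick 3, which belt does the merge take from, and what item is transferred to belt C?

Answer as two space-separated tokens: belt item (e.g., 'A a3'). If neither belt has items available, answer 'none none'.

Tick 1: prefer A, take apple from A; A=[crate,gear] B=[oval,iron,grate,axle,rod,hook] C=[apple]
Tick 2: prefer B, take oval from B; A=[crate,gear] B=[iron,grate,axle,rod,hook] C=[apple,oval]
Tick 3: prefer A, take crate from A; A=[gear] B=[iron,grate,axle,rod,hook] C=[apple,oval,crate]

Answer: A crate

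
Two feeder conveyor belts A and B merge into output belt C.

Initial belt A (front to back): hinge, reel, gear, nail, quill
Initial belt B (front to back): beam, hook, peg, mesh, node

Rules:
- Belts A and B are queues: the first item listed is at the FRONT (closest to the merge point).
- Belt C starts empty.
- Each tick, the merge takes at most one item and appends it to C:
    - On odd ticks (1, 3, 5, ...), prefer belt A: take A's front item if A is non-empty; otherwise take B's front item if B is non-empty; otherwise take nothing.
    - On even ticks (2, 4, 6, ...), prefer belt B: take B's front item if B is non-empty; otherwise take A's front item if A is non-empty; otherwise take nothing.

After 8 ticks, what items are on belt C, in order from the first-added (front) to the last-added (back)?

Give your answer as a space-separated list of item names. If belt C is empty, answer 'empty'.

Answer: hinge beam reel hook gear peg nail mesh

Derivation:
Tick 1: prefer A, take hinge from A; A=[reel,gear,nail,quill] B=[beam,hook,peg,mesh,node] C=[hinge]
Tick 2: prefer B, take beam from B; A=[reel,gear,nail,quill] B=[hook,peg,mesh,node] C=[hinge,beam]
Tick 3: prefer A, take reel from A; A=[gear,nail,quill] B=[hook,peg,mesh,node] C=[hinge,beam,reel]
Tick 4: prefer B, take hook from B; A=[gear,nail,quill] B=[peg,mesh,node] C=[hinge,beam,reel,hook]
Tick 5: prefer A, take gear from A; A=[nail,quill] B=[peg,mesh,node] C=[hinge,beam,reel,hook,gear]
Tick 6: prefer B, take peg from B; A=[nail,quill] B=[mesh,node] C=[hinge,beam,reel,hook,gear,peg]
Tick 7: prefer A, take nail from A; A=[quill] B=[mesh,node] C=[hinge,beam,reel,hook,gear,peg,nail]
Tick 8: prefer B, take mesh from B; A=[quill] B=[node] C=[hinge,beam,reel,hook,gear,peg,nail,mesh]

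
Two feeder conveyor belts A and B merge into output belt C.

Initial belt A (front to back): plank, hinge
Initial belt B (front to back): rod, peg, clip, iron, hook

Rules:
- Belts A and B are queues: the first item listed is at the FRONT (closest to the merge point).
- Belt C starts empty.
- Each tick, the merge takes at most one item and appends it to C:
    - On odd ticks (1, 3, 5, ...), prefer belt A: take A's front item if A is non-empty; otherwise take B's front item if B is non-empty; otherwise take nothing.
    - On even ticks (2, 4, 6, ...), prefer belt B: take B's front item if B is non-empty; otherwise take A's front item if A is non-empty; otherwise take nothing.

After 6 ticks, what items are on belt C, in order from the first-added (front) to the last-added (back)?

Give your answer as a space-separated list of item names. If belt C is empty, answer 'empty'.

Answer: plank rod hinge peg clip iron

Derivation:
Tick 1: prefer A, take plank from A; A=[hinge] B=[rod,peg,clip,iron,hook] C=[plank]
Tick 2: prefer B, take rod from B; A=[hinge] B=[peg,clip,iron,hook] C=[plank,rod]
Tick 3: prefer A, take hinge from A; A=[-] B=[peg,clip,iron,hook] C=[plank,rod,hinge]
Tick 4: prefer B, take peg from B; A=[-] B=[clip,iron,hook] C=[plank,rod,hinge,peg]
Tick 5: prefer A, take clip from B; A=[-] B=[iron,hook] C=[plank,rod,hinge,peg,clip]
Tick 6: prefer B, take iron from B; A=[-] B=[hook] C=[plank,rod,hinge,peg,clip,iron]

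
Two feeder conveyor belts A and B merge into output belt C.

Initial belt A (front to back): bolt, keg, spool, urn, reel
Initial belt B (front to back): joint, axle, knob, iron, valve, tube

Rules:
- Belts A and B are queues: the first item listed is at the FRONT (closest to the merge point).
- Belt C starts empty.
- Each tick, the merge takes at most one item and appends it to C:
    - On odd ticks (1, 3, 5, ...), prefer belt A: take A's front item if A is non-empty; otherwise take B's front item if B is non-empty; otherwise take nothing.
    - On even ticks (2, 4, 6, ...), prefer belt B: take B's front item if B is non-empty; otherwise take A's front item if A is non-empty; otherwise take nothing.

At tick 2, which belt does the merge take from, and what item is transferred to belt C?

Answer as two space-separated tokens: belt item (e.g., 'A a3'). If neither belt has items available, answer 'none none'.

Answer: B joint

Derivation:
Tick 1: prefer A, take bolt from A; A=[keg,spool,urn,reel] B=[joint,axle,knob,iron,valve,tube] C=[bolt]
Tick 2: prefer B, take joint from B; A=[keg,spool,urn,reel] B=[axle,knob,iron,valve,tube] C=[bolt,joint]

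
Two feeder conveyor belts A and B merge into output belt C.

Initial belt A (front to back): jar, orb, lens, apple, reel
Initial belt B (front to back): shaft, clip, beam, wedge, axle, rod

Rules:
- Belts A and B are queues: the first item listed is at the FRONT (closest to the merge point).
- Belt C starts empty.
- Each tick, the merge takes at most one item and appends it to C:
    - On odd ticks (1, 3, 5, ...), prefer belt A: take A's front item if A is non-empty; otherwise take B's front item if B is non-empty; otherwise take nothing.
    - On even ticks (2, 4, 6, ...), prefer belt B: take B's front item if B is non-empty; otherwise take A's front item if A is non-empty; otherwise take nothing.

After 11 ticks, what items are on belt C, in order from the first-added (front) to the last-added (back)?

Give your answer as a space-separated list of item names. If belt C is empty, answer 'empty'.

Tick 1: prefer A, take jar from A; A=[orb,lens,apple,reel] B=[shaft,clip,beam,wedge,axle,rod] C=[jar]
Tick 2: prefer B, take shaft from B; A=[orb,lens,apple,reel] B=[clip,beam,wedge,axle,rod] C=[jar,shaft]
Tick 3: prefer A, take orb from A; A=[lens,apple,reel] B=[clip,beam,wedge,axle,rod] C=[jar,shaft,orb]
Tick 4: prefer B, take clip from B; A=[lens,apple,reel] B=[beam,wedge,axle,rod] C=[jar,shaft,orb,clip]
Tick 5: prefer A, take lens from A; A=[apple,reel] B=[beam,wedge,axle,rod] C=[jar,shaft,orb,clip,lens]
Tick 6: prefer B, take beam from B; A=[apple,reel] B=[wedge,axle,rod] C=[jar,shaft,orb,clip,lens,beam]
Tick 7: prefer A, take apple from A; A=[reel] B=[wedge,axle,rod] C=[jar,shaft,orb,clip,lens,beam,apple]
Tick 8: prefer B, take wedge from B; A=[reel] B=[axle,rod] C=[jar,shaft,orb,clip,lens,beam,apple,wedge]
Tick 9: prefer A, take reel from A; A=[-] B=[axle,rod] C=[jar,shaft,orb,clip,lens,beam,apple,wedge,reel]
Tick 10: prefer B, take axle from B; A=[-] B=[rod] C=[jar,shaft,orb,clip,lens,beam,apple,wedge,reel,axle]
Tick 11: prefer A, take rod from B; A=[-] B=[-] C=[jar,shaft,orb,clip,lens,beam,apple,wedge,reel,axle,rod]

Answer: jar shaft orb clip lens beam apple wedge reel axle rod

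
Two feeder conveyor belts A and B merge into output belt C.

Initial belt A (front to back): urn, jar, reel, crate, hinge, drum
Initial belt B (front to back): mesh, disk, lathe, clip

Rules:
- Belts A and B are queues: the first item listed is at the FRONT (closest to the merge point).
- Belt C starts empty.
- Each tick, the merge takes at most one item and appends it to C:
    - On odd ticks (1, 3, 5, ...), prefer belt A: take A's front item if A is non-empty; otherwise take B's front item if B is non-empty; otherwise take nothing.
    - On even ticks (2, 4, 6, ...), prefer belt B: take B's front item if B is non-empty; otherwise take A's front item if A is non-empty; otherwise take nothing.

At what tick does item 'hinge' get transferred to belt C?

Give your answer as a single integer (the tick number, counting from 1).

Tick 1: prefer A, take urn from A; A=[jar,reel,crate,hinge,drum] B=[mesh,disk,lathe,clip] C=[urn]
Tick 2: prefer B, take mesh from B; A=[jar,reel,crate,hinge,drum] B=[disk,lathe,clip] C=[urn,mesh]
Tick 3: prefer A, take jar from A; A=[reel,crate,hinge,drum] B=[disk,lathe,clip] C=[urn,mesh,jar]
Tick 4: prefer B, take disk from B; A=[reel,crate,hinge,drum] B=[lathe,clip] C=[urn,mesh,jar,disk]
Tick 5: prefer A, take reel from A; A=[crate,hinge,drum] B=[lathe,clip] C=[urn,mesh,jar,disk,reel]
Tick 6: prefer B, take lathe from B; A=[crate,hinge,drum] B=[clip] C=[urn,mesh,jar,disk,reel,lathe]
Tick 7: prefer A, take crate from A; A=[hinge,drum] B=[clip] C=[urn,mesh,jar,disk,reel,lathe,crate]
Tick 8: prefer B, take clip from B; A=[hinge,drum] B=[-] C=[urn,mesh,jar,disk,reel,lathe,crate,clip]
Tick 9: prefer A, take hinge from A; A=[drum] B=[-] C=[urn,mesh,jar,disk,reel,lathe,crate,clip,hinge]

Answer: 9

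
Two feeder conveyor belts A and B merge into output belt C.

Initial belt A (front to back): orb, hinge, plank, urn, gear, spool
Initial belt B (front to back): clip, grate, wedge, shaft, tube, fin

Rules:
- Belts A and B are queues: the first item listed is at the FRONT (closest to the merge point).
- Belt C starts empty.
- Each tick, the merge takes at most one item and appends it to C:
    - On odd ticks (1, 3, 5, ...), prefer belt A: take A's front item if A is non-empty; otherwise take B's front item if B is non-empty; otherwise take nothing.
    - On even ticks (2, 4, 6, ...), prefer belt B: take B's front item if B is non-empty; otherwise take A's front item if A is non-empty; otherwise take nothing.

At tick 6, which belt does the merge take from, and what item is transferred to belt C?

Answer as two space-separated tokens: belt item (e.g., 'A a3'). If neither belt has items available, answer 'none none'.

Answer: B wedge

Derivation:
Tick 1: prefer A, take orb from A; A=[hinge,plank,urn,gear,spool] B=[clip,grate,wedge,shaft,tube,fin] C=[orb]
Tick 2: prefer B, take clip from B; A=[hinge,plank,urn,gear,spool] B=[grate,wedge,shaft,tube,fin] C=[orb,clip]
Tick 3: prefer A, take hinge from A; A=[plank,urn,gear,spool] B=[grate,wedge,shaft,tube,fin] C=[orb,clip,hinge]
Tick 4: prefer B, take grate from B; A=[plank,urn,gear,spool] B=[wedge,shaft,tube,fin] C=[orb,clip,hinge,grate]
Tick 5: prefer A, take plank from A; A=[urn,gear,spool] B=[wedge,shaft,tube,fin] C=[orb,clip,hinge,grate,plank]
Tick 6: prefer B, take wedge from B; A=[urn,gear,spool] B=[shaft,tube,fin] C=[orb,clip,hinge,grate,plank,wedge]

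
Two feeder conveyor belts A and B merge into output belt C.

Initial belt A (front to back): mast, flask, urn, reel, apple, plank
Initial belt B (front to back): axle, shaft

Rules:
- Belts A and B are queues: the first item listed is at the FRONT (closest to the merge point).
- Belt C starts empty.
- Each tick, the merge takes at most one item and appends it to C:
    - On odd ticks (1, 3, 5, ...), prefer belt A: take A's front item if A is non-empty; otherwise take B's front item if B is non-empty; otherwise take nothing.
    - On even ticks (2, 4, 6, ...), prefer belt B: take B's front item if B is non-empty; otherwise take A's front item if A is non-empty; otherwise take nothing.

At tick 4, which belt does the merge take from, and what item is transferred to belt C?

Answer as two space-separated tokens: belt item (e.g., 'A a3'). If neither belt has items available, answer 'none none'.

Tick 1: prefer A, take mast from A; A=[flask,urn,reel,apple,plank] B=[axle,shaft] C=[mast]
Tick 2: prefer B, take axle from B; A=[flask,urn,reel,apple,plank] B=[shaft] C=[mast,axle]
Tick 3: prefer A, take flask from A; A=[urn,reel,apple,plank] B=[shaft] C=[mast,axle,flask]
Tick 4: prefer B, take shaft from B; A=[urn,reel,apple,plank] B=[-] C=[mast,axle,flask,shaft]

Answer: B shaft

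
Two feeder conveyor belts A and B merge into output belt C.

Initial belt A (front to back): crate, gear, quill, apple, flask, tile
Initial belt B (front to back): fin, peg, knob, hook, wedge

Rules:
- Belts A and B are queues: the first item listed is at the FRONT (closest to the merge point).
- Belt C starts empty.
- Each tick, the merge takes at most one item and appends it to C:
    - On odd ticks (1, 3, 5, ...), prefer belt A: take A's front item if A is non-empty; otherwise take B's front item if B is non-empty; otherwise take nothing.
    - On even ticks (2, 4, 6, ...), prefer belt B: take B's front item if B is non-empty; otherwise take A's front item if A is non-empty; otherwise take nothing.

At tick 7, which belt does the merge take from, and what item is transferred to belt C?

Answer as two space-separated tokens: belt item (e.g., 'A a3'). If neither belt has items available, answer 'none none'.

Tick 1: prefer A, take crate from A; A=[gear,quill,apple,flask,tile] B=[fin,peg,knob,hook,wedge] C=[crate]
Tick 2: prefer B, take fin from B; A=[gear,quill,apple,flask,tile] B=[peg,knob,hook,wedge] C=[crate,fin]
Tick 3: prefer A, take gear from A; A=[quill,apple,flask,tile] B=[peg,knob,hook,wedge] C=[crate,fin,gear]
Tick 4: prefer B, take peg from B; A=[quill,apple,flask,tile] B=[knob,hook,wedge] C=[crate,fin,gear,peg]
Tick 5: prefer A, take quill from A; A=[apple,flask,tile] B=[knob,hook,wedge] C=[crate,fin,gear,peg,quill]
Tick 6: prefer B, take knob from B; A=[apple,flask,tile] B=[hook,wedge] C=[crate,fin,gear,peg,quill,knob]
Tick 7: prefer A, take apple from A; A=[flask,tile] B=[hook,wedge] C=[crate,fin,gear,peg,quill,knob,apple]

Answer: A apple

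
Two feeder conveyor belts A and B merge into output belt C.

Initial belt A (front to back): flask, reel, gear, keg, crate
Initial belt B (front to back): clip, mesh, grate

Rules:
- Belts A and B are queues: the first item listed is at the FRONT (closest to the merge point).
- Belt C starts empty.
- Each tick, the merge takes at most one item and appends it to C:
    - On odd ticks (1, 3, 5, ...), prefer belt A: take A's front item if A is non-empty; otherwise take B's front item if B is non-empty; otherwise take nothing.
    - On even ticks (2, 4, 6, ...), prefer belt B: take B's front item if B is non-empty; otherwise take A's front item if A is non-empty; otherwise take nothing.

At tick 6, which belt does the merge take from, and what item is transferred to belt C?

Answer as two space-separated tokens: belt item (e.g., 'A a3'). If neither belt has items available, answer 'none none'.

Answer: B grate

Derivation:
Tick 1: prefer A, take flask from A; A=[reel,gear,keg,crate] B=[clip,mesh,grate] C=[flask]
Tick 2: prefer B, take clip from B; A=[reel,gear,keg,crate] B=[mesh,grate] C=[flask,clip]
Tick 3: prefer A, take reel from A; A=[gear,keg,crate] B=[mesh,grate] C=[flask,clip,reel]
Tick 4: prefer B, take mesh from B; A=[gear,keg,crate] B=[grate] C=[flask,clip,reel,mesh]
Tick 5: prefer A, take gear from A; A=[keg,crate] B=[grate] C=[flask,clip,reel,mesh,gear]
Tick 6: prefer B, take grate from B; A=[keg,crate] B=[-] C=[flask,clip,reel,mesh,gear,grate]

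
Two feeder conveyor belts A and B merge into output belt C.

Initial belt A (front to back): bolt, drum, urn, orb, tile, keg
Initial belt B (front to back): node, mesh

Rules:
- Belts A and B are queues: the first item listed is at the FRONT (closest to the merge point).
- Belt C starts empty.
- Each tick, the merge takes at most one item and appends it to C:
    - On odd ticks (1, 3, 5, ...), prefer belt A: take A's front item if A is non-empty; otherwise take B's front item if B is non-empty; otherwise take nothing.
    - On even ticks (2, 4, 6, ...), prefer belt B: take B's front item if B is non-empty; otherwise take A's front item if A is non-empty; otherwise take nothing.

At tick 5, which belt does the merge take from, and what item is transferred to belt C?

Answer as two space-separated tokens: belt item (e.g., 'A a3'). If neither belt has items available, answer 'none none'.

Tick 1: prefer A, take bolt from A; A=[drum,urn,orb,tile,keg] B=[node,mesh] C=[bolt]
Tick 2: prefer B, take node from B; A=[drum,urn,orb,tile,keg] B=[mesh] C=[bolt,node]
Tick 3: prefer A, take drum from A; A=[urn,orb,tile,keg] B=[mesh] C=[bolt,node,drum]
Tick 4: prefer B, take mesh from B; A=[urn,orb,tile,keg] B=[-] C=[bolt,node,drum,mesh]
Tick 5: prefer A, take urn from A; A=[orb,tile,keg] B=[-] C=[bolt,node,drum,mesh,urn]

Answer: A urn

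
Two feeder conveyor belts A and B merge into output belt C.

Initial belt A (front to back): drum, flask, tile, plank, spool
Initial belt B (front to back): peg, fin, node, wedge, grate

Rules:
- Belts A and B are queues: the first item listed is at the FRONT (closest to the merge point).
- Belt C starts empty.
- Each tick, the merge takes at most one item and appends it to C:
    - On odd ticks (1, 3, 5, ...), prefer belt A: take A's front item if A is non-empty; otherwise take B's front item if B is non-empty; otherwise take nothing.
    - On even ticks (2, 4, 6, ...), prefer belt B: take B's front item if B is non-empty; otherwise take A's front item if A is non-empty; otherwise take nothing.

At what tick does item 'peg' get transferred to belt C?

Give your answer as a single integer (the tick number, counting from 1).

Tick 1: prefer A, take drum from A; A=[flask,tile,plank,spool] B=[peg,fin,node,wedge,grate] C=[drum]
Tick 2: prefer B, take peg from B; A=[flask,tile,plank,spool] B=[fin,node,wedge,grate] C=[drum,peg]

Answer: 2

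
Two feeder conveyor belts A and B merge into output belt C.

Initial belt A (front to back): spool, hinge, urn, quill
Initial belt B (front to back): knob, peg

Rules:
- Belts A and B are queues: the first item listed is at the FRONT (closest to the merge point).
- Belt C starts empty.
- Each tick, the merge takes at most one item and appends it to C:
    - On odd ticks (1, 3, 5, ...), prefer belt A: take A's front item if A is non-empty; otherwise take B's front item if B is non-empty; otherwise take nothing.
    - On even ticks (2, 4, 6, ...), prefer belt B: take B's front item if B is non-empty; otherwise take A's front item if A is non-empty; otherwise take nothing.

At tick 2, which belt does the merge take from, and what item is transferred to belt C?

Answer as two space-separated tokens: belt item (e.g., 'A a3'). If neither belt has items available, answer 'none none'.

Tick 1: prefer A, take spool from A; A=[hinge,urn,quill] B=[knob,peg] C=[spool]
Tick 2: prefer B, take knob from B; A=[hinge,urn,quill] B=[peg] C=[spool,knob]

Answer: B knob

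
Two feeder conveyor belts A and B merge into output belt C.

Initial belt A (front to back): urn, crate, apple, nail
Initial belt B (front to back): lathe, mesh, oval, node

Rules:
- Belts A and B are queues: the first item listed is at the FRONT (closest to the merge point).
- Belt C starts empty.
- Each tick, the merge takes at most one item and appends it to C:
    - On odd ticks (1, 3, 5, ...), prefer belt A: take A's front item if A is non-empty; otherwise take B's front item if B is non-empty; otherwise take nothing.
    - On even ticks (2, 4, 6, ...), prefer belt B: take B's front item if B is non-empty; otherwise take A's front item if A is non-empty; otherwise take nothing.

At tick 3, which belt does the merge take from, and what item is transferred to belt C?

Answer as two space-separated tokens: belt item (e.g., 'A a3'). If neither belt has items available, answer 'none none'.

Tick 1: prefer A, take urn from A; A=[crate,apple,nail] B=[lathe,mesh,oval,node] C=[urn]
Tick 2: prefer B, take lathe from B; A=[crate,apple,nail] B=[mesh,oval,node] C=[urn,lathe]
Tick 3: prefer A, take crate from A; A=[apple,nail] B=[mesh,oval,node] C=[urn,lathe,crate]

Answer: A crate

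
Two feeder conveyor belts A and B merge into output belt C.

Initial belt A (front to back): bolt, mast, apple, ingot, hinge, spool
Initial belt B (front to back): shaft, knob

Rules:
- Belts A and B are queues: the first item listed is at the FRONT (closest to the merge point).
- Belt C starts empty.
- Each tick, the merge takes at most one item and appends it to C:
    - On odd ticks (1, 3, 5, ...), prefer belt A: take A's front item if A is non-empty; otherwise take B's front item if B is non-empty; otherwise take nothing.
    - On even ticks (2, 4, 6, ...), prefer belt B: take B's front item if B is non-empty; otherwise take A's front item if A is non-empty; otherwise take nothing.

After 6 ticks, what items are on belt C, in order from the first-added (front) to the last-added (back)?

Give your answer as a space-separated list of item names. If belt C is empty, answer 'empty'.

Answer: bolt shaft mast knob apple ingot

Derivation:
Tick 1: prefer A, take bolt from A; A=[mast,apple,ingot,hinge,spool] B=[shaft,knob] C=[bolt]
Tick 2: prefer B, take shaft from B; A=[mast,apple,ingot,hinge,spool] B=[knob] C=[bolt,shaft]
Tick 3: prefer A, take mast from A; A=[apple,ingot,hinge,spool] B=[knob] C=[bolt,shaft,mast]
Tick 4: prefer B, take knob from B; A=[apple,ingot,hinge,spool] B=[-] C=[bolt,shaft,mast,knob]
Tick 5: prefer A, take apple from A; A=[ingot,hinge,spool] B=[-] C=[bolt,shaft,mast,knob,apple]
Tick 6: prefer B, take ingot from A; A=[hinge,spool] B=[-] C=[bolt,shaft,mast,knob,apple,ingot]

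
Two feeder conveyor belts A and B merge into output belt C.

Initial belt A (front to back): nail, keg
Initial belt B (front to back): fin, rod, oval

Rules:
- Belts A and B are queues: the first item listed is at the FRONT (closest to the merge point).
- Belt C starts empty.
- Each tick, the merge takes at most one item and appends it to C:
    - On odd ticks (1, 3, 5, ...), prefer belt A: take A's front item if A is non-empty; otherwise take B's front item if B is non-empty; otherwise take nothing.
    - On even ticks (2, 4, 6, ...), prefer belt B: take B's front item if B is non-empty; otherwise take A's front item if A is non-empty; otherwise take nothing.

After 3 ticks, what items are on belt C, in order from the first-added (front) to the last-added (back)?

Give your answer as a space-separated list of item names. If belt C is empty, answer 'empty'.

Tick 1: prefer A, take nail from A; A=[keg] B=[fin,rod,oval] C=[nail]
Tick 2: prefer B, take fin from B; A=[keg] B=[rod,oval] C=[nail,fin]
Tick 3: prefer A, take keg from A; A=[-] B=[rod,oval] C=[nail,fin,keg]

Answer: nail fin keg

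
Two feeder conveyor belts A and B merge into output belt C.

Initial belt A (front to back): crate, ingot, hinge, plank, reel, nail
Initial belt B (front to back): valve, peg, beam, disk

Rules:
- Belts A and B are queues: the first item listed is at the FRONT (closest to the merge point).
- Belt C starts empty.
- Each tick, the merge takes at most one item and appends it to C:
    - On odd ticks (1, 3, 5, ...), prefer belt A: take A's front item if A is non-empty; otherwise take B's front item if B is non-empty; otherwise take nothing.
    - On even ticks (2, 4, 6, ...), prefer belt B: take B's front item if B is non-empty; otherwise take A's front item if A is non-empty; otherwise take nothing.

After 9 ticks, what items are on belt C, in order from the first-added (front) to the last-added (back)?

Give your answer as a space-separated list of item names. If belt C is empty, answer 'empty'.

Tick 1: prefer A, take crate from A; A=[ingot,hinge,plank,reel,nail] B=[valve,peg,beam,disk] C=[crate]
Tick 2: prefer B, take valve from B; A=[ingot,hinge,plank,reel,nail] B=[peg,beam,disk] C=[crate,valve]
Tick 3: prefer A, take ingot from A; A=[hinge,plank,reel,nail] B=[peg,beam,disk] C=[crate,valve,ingot]
Tick 4: prefer B, take peg from B; A=[hinge,plank,reel,nail] B=[beam,disk] C=[crate,valve,ingot,peg]
Tick 5: prefer A, take hinge from A; A=[plank,reel,nail] B=[beam,disk] C=[crate,valve,ingot,peg,hinge]
Tick 6: prefer B, take beam from B; A=[plank,reel,nail] B=[disk] C=[crate,valve,ingot,peg,hinge,beam]
Tick 7: prefer A, take plank from A; A=[reel,nail] B=[disk] C=[crate,valve,ingot,peg,hinge,beam,plank]
Tick 8: prefer B, take disk from B; A=[reel,nail] B=[-] C=[crate,valve,ingot,peg,hinge,beam,plank,disk]
Tick 9: prefer A, take reel from A; A=[nail] B=[-] C=[crate,valve,ingot,peg,hinge,beam,plank,disk,reel]

Answer: crate valve ingot peg hinge beam plank disk reel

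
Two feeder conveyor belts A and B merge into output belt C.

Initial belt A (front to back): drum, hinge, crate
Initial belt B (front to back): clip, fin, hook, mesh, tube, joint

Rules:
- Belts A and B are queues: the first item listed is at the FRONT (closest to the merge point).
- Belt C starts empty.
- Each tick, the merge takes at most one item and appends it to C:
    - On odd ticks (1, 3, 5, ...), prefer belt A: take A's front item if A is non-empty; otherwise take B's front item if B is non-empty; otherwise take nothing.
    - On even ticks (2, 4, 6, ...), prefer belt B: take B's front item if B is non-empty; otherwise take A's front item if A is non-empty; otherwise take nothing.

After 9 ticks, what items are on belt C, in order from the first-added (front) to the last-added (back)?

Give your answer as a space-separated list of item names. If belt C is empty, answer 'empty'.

Answer: drum clip hinge fin crate hook mesh tube joint

Derivation:
Tick 1: prefer A, take drum from A; A=[hinge,crate] B=[clip,fin,hook,mesh,tube,joint] C=[drum]
Tick 2: prefer B, take clip from B; A=[hinge,crate] B=[fin,hook,mesh,tube,joint] C=[drum,clip]
Tick 3: prefer A, take hinge from A; A=[crate] B=[fin,hook,mesh,tube,joint] C=[drum,clip,hinge]
Tick 4: prefer B, take fin from B; A=[crate] B=[hook,mesh,tube,joint] C=[drum,clip,hinge,fin]
Tick 5: prefer A, take crate from A; A=[-] B=[hook,mesh,tube,joint] C=[drum,clip,hinge,fin,crate]
Tick 6: prefer B, take hook from B; A=[-] B=[mesh,tube,joint] C=[drum,clip,hinge,fin,crate,hook]
Tick 7: prefer A, take mesh from B; A=[-] B=[tube,joint] C=[drum,clip,hinge,fin,crate,hook,mesh]
Tick 8: prefer B, take tube from B; A=[-] B=[joint] C=[drum,clip,hinge,fin,crate,hook,mesh,tube]
Tick 9: prefer A, take joint from B; A=[-] B=[-] C=[drum,clip,hinge,fin,crate,hook,mesh,tube,joint]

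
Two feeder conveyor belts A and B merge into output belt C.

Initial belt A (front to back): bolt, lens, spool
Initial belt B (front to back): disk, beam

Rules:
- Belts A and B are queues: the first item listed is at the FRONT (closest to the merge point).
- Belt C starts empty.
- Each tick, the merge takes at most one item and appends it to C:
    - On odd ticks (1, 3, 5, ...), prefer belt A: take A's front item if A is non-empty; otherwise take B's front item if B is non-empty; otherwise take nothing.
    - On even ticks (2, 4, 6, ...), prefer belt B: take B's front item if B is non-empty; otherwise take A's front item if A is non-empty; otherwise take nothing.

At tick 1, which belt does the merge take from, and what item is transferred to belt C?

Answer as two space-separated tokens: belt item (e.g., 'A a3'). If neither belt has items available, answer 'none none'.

Tick 1: prefer A, take bolt from A; A=[lens,spool] B=[disk,beam] C=[bolt]

Answer: A bolt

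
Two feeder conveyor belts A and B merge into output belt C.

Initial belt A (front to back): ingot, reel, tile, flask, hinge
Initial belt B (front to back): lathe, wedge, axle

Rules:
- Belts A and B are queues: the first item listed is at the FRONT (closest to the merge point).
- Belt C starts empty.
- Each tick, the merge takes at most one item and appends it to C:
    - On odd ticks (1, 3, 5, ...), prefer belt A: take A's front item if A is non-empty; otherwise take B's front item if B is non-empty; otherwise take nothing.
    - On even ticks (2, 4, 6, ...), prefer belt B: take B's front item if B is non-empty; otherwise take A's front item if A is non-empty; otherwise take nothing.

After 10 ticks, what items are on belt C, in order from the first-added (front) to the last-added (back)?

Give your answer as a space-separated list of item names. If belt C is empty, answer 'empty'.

Tick 1: prefer A, take ingot from A; A=[reel,tile,flask,hinge] B=[lathe,wedge,axle] C=[ingot]
Tick 2: prefer B, take lathe from B; A=[reel,tile,flask,hinge] B=[wedge,axle] C=[ingot,lathe]
Tick 3: prefer A, take reel from A; A=[tile,flask,hinge] B=[wedge,axle] C=[ingot,lathe,reel]
Tick 4: prefer B, take wedge from B; A=[tile,flask,hinge] B=[axle] C=[ingot,lathe,reel,wedge]
Tick 5: prefer A, take tile from A; A=[flask,hinge] B=[axle] C=[ingot,lathe,reel,wedge,tile]
Tick 6: prefer B, take axle from B; A=[flask,hinge] B=[-] C=[ingot,lathe,reel,wedge,tile,axle]
Tick 7: prefer A, take flask from A; A=[hinge] B=[-] C=[ingot,lathe,reel,wedge,tile,axle,flask]
Tick 8: prefer B, take hinge from A; A=[-] B=[-] C=[ingot,lathe,reel,wedge,tile,axle,flask,hinge]
Tick 9: prefer A, both empty, nothing taken; A=[-] B=[-] C=[ingot,lathe,reel,wedge,tile,axle,flask,hinge]
Tick 10: prefer B, both empty, nothing taken; A=[-] B=[-] C=[ingot,lathe,reel,wedge,tile,axle,flask,hinge]

Answer: ingot lathe reel wedge tile axle flask hinge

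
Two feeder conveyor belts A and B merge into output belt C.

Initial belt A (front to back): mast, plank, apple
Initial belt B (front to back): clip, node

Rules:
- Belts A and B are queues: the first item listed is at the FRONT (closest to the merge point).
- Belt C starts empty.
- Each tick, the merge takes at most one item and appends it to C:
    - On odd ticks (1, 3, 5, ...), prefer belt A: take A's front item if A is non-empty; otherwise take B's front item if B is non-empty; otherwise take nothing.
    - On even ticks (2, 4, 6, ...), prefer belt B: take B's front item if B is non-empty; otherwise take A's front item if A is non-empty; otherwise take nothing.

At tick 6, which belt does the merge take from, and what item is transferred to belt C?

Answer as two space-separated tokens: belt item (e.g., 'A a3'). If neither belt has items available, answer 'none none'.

Tick 1: prefer A, take mast from A; A=[plank,apple] B=[clip,node] C=[mast]
Tick 2: prefer B, take clip from B; A=[plank,apple] B=[node] C=[mast,clip]
Tick 3: prefer A, take plank from A; A=[apple] B=[node] C=[mast,clip,plank]
Tick 4: prefer B, take node from B; A=[apple] B=[-] C=[mast,clip,plank,node]
Tick 5: prefer A, take apple from A; A=[-] B=[-] C=[mast,clip,plank,node,apple]
Tick 6: prefer B, both empty, nothing taken; A=[-] B=[-] C=[mast,clip,plank,node,apple]

Answer: none none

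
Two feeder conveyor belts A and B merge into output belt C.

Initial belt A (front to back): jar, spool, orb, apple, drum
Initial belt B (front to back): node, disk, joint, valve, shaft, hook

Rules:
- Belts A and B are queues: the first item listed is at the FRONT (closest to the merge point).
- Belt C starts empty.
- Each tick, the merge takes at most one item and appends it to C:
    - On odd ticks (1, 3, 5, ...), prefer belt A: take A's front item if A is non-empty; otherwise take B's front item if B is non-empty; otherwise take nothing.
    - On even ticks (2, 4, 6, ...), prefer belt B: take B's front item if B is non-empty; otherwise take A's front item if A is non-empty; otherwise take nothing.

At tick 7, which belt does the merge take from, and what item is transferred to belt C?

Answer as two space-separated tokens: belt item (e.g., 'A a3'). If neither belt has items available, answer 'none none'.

Tick 1: prefer A, take jar from A; A=[spool,orb,apple,drum] B=[node,disk,joint,valve,shaft,hook] C=[jar]
Tick 2: prefer B, take node from B; A=[spool,orb,apple,drum] B=[disk,joint,valve,shaft,hook] C=[jar,node]
Tick 3: prefer A, take spool from A; A=[orb,apple,drum] B=[disk,joint,valve,shaft,hook] C=[jar,node,spool]
Tick 4: prefer B, take disk from B; A=[orb,apple,drum] B=[joint,valve,shaft,hook] C=[jar,node,spool,disk]
Tick 5: prefer A, take orb from A; A=[apple,drum] B=[joint,valve,shaft,hook] C=[jar,node,spool,disk,orb]
Tick 6: prefer B, take joint from B; A=[apple,drum] B=[valve,shaft,hook] C=[jar,node,spool,disk,orb,joint]
Tick 7: prefer A, take apple from A; A=[drum] B=[valve,shaft,hook] C=[jar,node,spool,disk,orb,joint,apple]

Answer: A apple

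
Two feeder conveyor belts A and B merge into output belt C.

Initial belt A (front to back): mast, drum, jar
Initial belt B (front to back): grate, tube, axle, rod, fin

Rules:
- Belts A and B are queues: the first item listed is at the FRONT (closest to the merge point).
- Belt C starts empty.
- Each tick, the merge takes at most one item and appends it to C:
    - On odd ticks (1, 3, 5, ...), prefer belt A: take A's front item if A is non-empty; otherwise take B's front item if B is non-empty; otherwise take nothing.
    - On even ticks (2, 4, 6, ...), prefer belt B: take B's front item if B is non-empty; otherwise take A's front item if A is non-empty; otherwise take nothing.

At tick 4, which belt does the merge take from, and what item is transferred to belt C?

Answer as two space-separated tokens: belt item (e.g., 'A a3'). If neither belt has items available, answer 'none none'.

Answer: B tube

Derivation:
Tick 1: prefer A, take mast from A; A=[drum,jar] B=[grate,tube,axle,rod,fin] C=[mast]
Tick 2: prefer B, take grate from B; A=[drum,jar] B=[tube,axle,rod,fin] C=[mast,grate]
Tick 3: prefer A, take drum from A; A=[jar] B=[tube,axle,rod,fin] C=[mast,grate,drum]
Tick 4: prefer B, take tube from B; A=[jar] B=[axle,rod,fin] C=[mast,grate,drum,tube]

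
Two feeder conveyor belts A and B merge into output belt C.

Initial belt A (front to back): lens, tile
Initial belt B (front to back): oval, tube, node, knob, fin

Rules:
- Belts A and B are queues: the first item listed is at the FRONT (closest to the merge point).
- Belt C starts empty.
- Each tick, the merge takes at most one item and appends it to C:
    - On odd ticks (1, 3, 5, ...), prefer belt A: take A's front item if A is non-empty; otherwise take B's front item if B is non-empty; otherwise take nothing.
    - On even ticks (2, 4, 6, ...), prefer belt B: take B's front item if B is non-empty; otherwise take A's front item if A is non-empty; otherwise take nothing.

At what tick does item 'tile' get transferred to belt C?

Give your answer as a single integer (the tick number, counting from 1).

Tick 1: prefer A, take lens from A; A=[tile] B=[oval,tube,node,knob,fin] C=[lens]
Tick 2: prefer B, take oval from B; A=[tile] B=[tube,node,knob,fin] C=[lens,oval]
Tick 3: prefer A, take tile from A; A=[-] B=[tube,node,knob,fin] C=[lens,oval,tile]

Answer: 3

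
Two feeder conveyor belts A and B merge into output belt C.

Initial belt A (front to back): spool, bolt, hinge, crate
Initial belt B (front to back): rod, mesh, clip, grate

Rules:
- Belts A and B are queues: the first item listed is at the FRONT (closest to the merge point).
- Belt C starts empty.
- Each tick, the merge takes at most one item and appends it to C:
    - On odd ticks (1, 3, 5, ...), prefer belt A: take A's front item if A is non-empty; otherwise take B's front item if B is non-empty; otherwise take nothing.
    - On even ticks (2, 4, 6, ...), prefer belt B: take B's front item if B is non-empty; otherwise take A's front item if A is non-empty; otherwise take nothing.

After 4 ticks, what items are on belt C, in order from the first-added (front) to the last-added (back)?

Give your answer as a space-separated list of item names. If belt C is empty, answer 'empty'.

Answer: spool rod bolt mesh

Derivation:
Tick 1: prefer A, take spool from A; A=[bolt,hinge,crate] B=[rod,mesh,clip,grate] C=[spool]
Tick 2: prefer B, take rod from B; A=[bolt,hinge,crate] B=[mesh,clip,grate] C=[spool,rod]
Tick 3: prefer A, take bolt from A; A=[hinge,crate] B=[mesh,clip,grate] C=[spool,rod,bolt]
Tick 4: prefer B, take mesh from B; A=[hinge,crate] B=[clip,grate] C=[spool,rod,bolt,mesh]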